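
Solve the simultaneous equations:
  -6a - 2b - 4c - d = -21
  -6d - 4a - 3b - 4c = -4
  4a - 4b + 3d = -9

Row-reduce:
R1 ← R1 / (-6).
R2 ← R2 + 4·R1.
R3 ← R3 − 4·R1.
R2 ← R2 / (-5/3).
R1 ← R1 − 1/3·R2.
R3 ← R3 + 16/3·R2.
R3 ← R3 / (8/5).
R1 ← R1 − 2/5·R3.
R2 ← R2 − 4/5·R3.
Rank is 3 with 4 unknowns, leaving d free.

infinitely many solutions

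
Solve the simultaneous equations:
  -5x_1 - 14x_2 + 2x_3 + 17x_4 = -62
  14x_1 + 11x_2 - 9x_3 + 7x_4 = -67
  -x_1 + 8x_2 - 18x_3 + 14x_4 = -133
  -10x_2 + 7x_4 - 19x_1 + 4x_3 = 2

Row-reduce the augmented matrix:
R1 ← R1 / (-5).
R2 ← R2 − 14·R1.
R3 ← R3 + 1·R1.
R4 ← R4 + 19·R1.
R2 ← R2 / (-141/5).
R1 ← R1 − 14/5·R2.
R3 ← R3 − 54/5·R2.
R4 ← R4 − 216/5·R2.
R3 ← R3 / (-926/47).
R1 ← R1 + 104/141·R3.
R2 ← R2 − 17/141·R3.
R4 ← R4 + 414/47·R3.
R4 ← R4 / (5535/463).
R1 ← R1 − 1169/1389·R4.
R2 ← R2 + 4843/2778·R4.
R3 ← R3 + 1481/926·R4.
Reading off the reduced rows gives x_1 = -1, x_2 = 2, x_3 = 6, x_4 = -3.

x_1 = -1, x_2 = 2, x_3 = 6, x_4 = -3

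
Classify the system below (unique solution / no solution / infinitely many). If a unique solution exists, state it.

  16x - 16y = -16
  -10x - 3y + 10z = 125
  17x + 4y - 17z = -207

Row-reduce the augmented matrix:
R1 ← R1 / (16).
R2 ← R2 + 10·R1.
R3 ← R3 − 17·R1.
R2 ← R2 / (-13).
R1 ← R1 + 1·R2.
R3 ← R3 − 21·R2.
R3 ← R3 / (-11/13).
R1 ← R1 + 10/13·R3.
R2 ← R2 + 10/13·R3.
Reading off the reduced rows gives x = -6, y = -5, z = 5.

x = -6, y = -5, z = 5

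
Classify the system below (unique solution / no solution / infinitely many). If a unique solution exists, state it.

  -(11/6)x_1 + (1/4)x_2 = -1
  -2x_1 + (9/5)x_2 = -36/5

Row-reduce the augmented matrix:
R1 ← R1 / (-11/6).
R2 ← R2 + 2·R1.
R2 ← R2 / (84/55).
R1 ← R1 + 3/22·R2.
Reading off the reduced rows gives x_1 = 0, x_2 = -4.

x_1 = 0, x_2 = -4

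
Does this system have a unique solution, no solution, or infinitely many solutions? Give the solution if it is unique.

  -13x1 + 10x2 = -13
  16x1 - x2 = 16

Row-reduce the augmented matrix:
R1 ← R1 / (-13).
R2 ← R2 − 16·R1.
R2 ← R2 / (147/13).
R1 ← R1 + 10/13·R2.
Reading off the reduced rows gives x1 = 1, x2 = 0.

x1 = 1, x2 = 0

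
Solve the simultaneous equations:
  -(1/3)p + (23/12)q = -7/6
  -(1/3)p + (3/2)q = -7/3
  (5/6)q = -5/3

no solution

Row-reduce:
R1 ← R1 / (-1/3).
R2 ← R2 + 1/3·R1.
R2 ← R2 / (-5/12).
R1 ← R1 + 23/4·R2.
R3 ← R3 − 5/6·R2.
Row 3 reduces to 0 = -4, a contradiction. The system is inconsistent.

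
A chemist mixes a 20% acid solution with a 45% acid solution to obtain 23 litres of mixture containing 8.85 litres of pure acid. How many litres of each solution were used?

litres of solution A: 6, litres of solution B: 17

Let a = litres of solution A, b = litres of solution B.
  a + b = 23
  (9/20)b + (1/5)a = 177/20
From equation 1: a = 23 − b.
Substitute into equation 2 and solve: b = 17.
Then a = 6.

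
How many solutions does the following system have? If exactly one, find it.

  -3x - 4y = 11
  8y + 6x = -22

Row-reduce:
R1 ← R1 / (-3).
R2 ← R2 − 6·R1.
Rank is 1 with 2 unknowns, leaving y free.

infinitely many solutions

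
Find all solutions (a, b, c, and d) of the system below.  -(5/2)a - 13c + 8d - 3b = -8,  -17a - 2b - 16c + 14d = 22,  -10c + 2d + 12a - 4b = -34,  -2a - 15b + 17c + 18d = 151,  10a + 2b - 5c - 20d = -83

no solution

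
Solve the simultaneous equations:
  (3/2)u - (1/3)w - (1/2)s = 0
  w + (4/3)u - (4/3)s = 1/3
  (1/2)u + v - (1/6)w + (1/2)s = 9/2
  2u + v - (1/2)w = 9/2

Row-reduce:
R1 ← R1 / (3/2).
R2 ← R2 − 4/3·R1.
R3 ← R3 − 1/2·R1.
R4 ← R4 − 2·R1.
Swap R2 and R3.
R4 ← R4 − 1·R2.
R3 ← R3 / (35/27).
R1 ← R1 + 2/9·R3.
R2 ← R2 + 1/18·R3.
Rank is 3 with 4 unknowns, leaving s free.

infinitely many solutions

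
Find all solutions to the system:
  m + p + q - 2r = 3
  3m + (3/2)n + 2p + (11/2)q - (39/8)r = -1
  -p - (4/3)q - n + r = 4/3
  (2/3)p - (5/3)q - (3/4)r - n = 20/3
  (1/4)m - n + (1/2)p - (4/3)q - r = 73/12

infinitely many solutions

Row-reduce:
R2 ← R2 − 3·R1.
R5 ← R5 − 1/4·R1.
R2 ← R2 / (3/2).
R3 ← R3 + 1·R2.
R4 ← R4 + 1·R2.
R5 ← R5 + 1·R2.
R3 ← R3 / (-5/3).
R1 ← R1 − 1·R3.
R2 ← R2 + 2/3·R3.
R5 ← R5 + 5/12·R3.
Swap R4 and R5.
R4 ← R4 / (-3/16).
R1 ← R1 + 19/20·R4.
R2 ← R2 − 1/20·R4.
R3 ← R3 + 21/20·R4.
Rank is 4 with 5 unknowns, leaving q free.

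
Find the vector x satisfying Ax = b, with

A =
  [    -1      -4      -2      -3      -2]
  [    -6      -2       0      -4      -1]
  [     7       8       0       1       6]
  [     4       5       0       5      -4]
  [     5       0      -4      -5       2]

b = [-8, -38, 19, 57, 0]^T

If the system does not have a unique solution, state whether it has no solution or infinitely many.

Row-reduce:
R1 ← R1 / (-1).
R2 ← R2 + 6·R1.
R3 ← R3 − 7·R1.
R4 ← R4 − 4·R1.
R5 ← R5 − 5·R1.
R2 ← R2 / (22).
R1 ← R1 − 4·R2.
R3 ← R3 + 20·R2.
R4 ← R4 + 11·R2.
R5 ← R5 + 20·R2.
R3 ← R3 / (-34/11).
R1 ← R1 + 2/11·R3.
R2 ← R2 − 6/11·R3.
R4 ← R4 + 2·R3.
R5 ← R5 + 34/11·R3.
R4 ← R4 / (80/17).
R1 ← R1 − 15/17·R4.
R2 ← R2 + 11/17·R4.
R3 ← R3 − 40/17·R4.
Row 5 reduces to 0 = -3, a contradiction. The system is inconsistent.

no solution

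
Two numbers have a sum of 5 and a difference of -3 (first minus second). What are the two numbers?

first number: 1, second number: 4

Let x = first number, y = second number.
  y + x = 5
  x - y = -3
Row-reduce the augmented matrix:
R2 ← R2 − 1·R1.
R2 ← R2 / (-2).
R1 ← R1 − 1·R2.
Reading off the reduced rows gives x = 1, y = 4.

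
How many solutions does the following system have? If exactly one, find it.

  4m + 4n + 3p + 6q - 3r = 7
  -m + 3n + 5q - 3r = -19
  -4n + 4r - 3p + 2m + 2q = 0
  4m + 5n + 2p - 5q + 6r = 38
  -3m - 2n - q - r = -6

m = 2, n = -1, p = 6, q = -1, r = 3

Row-reduce the augmented matrix:
R1 ← R1 / (4).
R2 ← R2 + 1·R1.
R3 ← R3 − 2·R1.
R4 ← R4 − 4·R1.
R5 ← R5 + 3·R1.
R2 ← R2 / (4).
R1 ← R1 − 1·R2.
R3 ← R3 + 6·R2.
R4 ← R4 − 1·R2.
R5 ← R5 − 1·R2.
R3 ← R3 / (-27/8).
R1 ← R1 − 9/16·R3.
R2 ← R2 − 3/16·R3.
R4 ← R4 + 19/16·R3.
R5 ← R5 − 33/16·R3.
R4 ← R4 / (-424/27).
R1 ← R1 − 4/3·R4.
R2 ← R2 − 19/9·R4.
R3 ← R3 + 70/27·R4.
R5 ← R5 − 65/9·R4.
R5 ← R5 / (1867/848).
R1 ← R1 − 215/212·R5.
R2 ← R2 − 337/848·R5.
R3 ← R3 + 683/424·R5.
R4 ← R4 + 539/848·R5.
Reading off the reduced rows gives m = 2, n = -1, p = 6, q = -1, r = 3.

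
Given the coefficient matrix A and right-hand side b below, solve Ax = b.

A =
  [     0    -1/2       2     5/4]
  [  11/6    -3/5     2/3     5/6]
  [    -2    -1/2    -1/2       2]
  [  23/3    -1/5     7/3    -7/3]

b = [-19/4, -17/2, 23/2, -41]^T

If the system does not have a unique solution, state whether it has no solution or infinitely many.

no solution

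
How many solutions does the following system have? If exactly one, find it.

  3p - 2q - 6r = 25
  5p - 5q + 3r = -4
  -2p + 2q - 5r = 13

p = 5, q = 4, r = -3

Row-reduce the augmented matrix:
R1 ← R1 / (3).
R2 ← R2 − 5·R1.
R3 ← R3 + 2·R1.
R2 ← R2 / (-5/3).
R1 ← R1 + 2/3·R2.
R3 ← R3 − 2/3·R2.
R3 ← R3 / (-19/5).
R1 ← R1 + 36/5·R3.
R2 ← R2 + 39/5·R3.
Reading off the reduced rows gives p = 5, q = 4, r = -3.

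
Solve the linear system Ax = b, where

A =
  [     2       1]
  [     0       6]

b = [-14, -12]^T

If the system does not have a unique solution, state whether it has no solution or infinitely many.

x_1 = -6, x_2 = -2

Row-reduce the augmented matrix:
R1 ← R1 / (2).
R2 ← R2 / (6).
R1 ← R1 − 1/2·R2.
Reading off the reduced rows gives x_1 = -6, x_2 = -2.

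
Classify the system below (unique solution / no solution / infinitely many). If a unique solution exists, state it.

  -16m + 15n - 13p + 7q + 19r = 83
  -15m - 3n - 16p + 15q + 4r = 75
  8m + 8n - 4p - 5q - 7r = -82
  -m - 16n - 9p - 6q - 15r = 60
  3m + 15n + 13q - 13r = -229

m = -3, n = -6, p = -3, q = -4, r = 6

Row-reduce the augmented matrix:
R1 ← R1 / (-16).
R2 ← R2 + 15·R1.
R3 ← R3 − 8·R1.
R4 ← R4 + 1·R1.
R5 ← R5 − 3·R1.
R2 ← R2 / (-273/16).
R1 ← R1 + 15/16·R2.
R3 ← R3 − 31/2·R2.
R4 ← R4 + 271/16·R2.
R5 ← R5 − 285/16·R2.
R3 ← R3 / (-3812/273).
R1 ← R1 − 93/91·R3.
R2 ← R2 − 61/273·R3.
R4 ← R4 + 1202/273·R3.
R5 ← R5 + 584/91·R3.
R4 ← R4 / (-31939/1906).
R1 ← R1 + 1715/3812·R4.
R2 ← R2 + 1509/3812·R4.
R3 ← R3 + 1683/3812·R4.
R5 ← R5 − 19334/953·R4.
R5 ← R5 / (-587723/31939).
R1 ← R1 + 37769/31939·R5.
R2 ← R2 − 20198/31939·R5.
R3 ← R3 − 22400/31939·R5.
R4 ← R4 + 1319/31939·R5.
Reading off the reduced rows gives m = -3, n = -6, p = -3, q = -4, r = 6.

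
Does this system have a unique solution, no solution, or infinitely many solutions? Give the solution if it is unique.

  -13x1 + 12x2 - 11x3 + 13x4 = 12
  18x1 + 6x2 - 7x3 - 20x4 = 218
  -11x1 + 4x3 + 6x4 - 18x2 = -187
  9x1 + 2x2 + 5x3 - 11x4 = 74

x1 = 3, x2 = 6, x3 = -4, x4 = -5

Row-reduce the augmented matrix:
R1 ← R1 / (-13).
R2 ← R2 − 18·R1.
R3 ← R3 + 11·R1.
R4 ← R4 − 9·R1.
R2 ← R2 / (294/13).
R1 ← R1 + 12/13·R2.
R3 ← R3 + 366/13·R2.
R4 ← R4 − 134/13·R2.
R3 ← R3 / (-704/49).
R1 ← R1 + 3/49·R3.
R2 ← R2 + 289/294·R3.
R4 ← R4 − 1105/147·R3.
R4 ← R4 / (-3525/704).
R1 ← R1 + 739/704·R4.
R2 ← R2 − 597/1408·R4.
R3 ← R3 − 367/704·R4.
Reading off the reduced rows gives x1 = 3, x2 = 6, x3 = -4, x4 = -5.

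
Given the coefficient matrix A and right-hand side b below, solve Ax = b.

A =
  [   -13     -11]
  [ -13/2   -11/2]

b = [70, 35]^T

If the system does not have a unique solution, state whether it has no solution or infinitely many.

Row-reduce:
R1 ← R1 / (-13).
R2 ← R2 + 13/2·R1.
Rank is 1 with 2 unknowns, leaving x_2 free.

infinitely many solutions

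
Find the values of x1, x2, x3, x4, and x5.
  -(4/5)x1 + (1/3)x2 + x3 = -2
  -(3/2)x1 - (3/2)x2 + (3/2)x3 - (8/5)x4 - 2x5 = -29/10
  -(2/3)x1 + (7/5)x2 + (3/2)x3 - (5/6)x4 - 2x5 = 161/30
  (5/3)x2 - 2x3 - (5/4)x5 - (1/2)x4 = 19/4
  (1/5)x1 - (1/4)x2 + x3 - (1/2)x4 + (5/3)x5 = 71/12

Row-reduce the augmented matrix:
R1 ← R1 / (-4/5).
R2 ← R2 + 3/2·R1.
R3 ← R3 + 2/3·R1.
R5 ← R5 − 1/5·R1.
R2 ← R2 / (-17/8).
R1 ← R1 + 5/12·R2.
R3 ← R3 − 101/90·R2.
R4 ← R4 − 5/3·R2.
R5 ← R5 + 1/6·R2.
R3 ← R3 / (239/510).
R1 ← R1 + 20/17·R3.
R2 ← R2 − 3/17·R3.
R4 ← R4 + 39/17·R3.
R5 ← R5 − 87/68·R3.
R4 ← R4 / (-71491/7170).
R1 ← R1 + 932/239·R4.
R2 ← R2 − 331/239·R4.
R3 ← R3 + 12839/3585·R4.
R5 ← R5 − 12067/2868·R4.
R5 ← R5 / (4571935/1715784).
R1 ← R1 + 23350/71491·R5.
R2 ← R2 + 53985/142982·R5.
R3 ← R3 + 19365/142982·R5.
R4 ← R4 − 254965/142982·R5.
Reading off the reduced rows gives x1 = 5, x2 = 3, x3 = 1, x4 = -6, x5 = 1.

x1 = 5, x2 = 3, x3 = 1, x4 = -6, x5 = 1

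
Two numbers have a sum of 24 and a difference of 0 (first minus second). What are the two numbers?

first number: 12, second number: 12

Let x = first number, y = second number.
  x + y = 24
  x - y = 0
Row-reduce the augmented matrix:
R2 ← R2 − 1·R1.
R2 ← R2 / (-2).
R1 ← R1 − 1·R2.
Reading off the reduced rows gives x = 12, y = 12.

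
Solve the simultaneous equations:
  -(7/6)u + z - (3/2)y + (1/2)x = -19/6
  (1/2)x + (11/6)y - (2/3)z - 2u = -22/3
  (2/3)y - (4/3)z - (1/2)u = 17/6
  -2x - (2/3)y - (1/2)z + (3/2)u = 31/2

Row-reduce the augmented matrix:
R1 ← R1 / (1/2).
R2 ← R2 − 1/2·R1.
R4 ← R4 + 2·R1.
R2 ← R2 / (10/3).
R1 ← R1 + 3·R2.
R3 ← R3 − 2/3·R2.
R4 ← R4 + 20/3·R2.
R3 ← R3 / (-1).
R1 ← R1 − 1/2·R3.
R2 ← R2 + 1/2·R3.
R4 ← R4 − 1/6·R3.
R4 ← R4 / (-44/9).
R1 ← R1 + 13/4·R4.
R2 ← R2 + 1/12·R4.
R3 ← R3 − 1/3·R4.
Reading off the reduced rows gives x = -5, y = -3, z = -4, u = 1.

x = -5, y = -3, z = -4, u = 1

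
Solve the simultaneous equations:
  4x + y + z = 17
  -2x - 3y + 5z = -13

infinitely many solutions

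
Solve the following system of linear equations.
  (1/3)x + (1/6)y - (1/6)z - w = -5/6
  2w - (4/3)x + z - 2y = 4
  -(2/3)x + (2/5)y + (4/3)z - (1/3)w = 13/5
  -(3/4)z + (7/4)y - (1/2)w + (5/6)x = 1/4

Row-reduce:
R1 ← R1 / (1/3).
R2 ← R2 + 4/3·R1.
R3 ← R3 + 2/3·R1.
R4 ← R4 − 5/6·R1.
R2 ← R2 / (-4/3).
R1 ← R1 − 1/2·R2.
R3 ← R3 − 11/15·R2.
R4 ← R4 − 4/3·R2.
R3 ← R3 / (71/60).
R1 ← R1 + 3/8·R3.
R2 ← R2 + 1/4·R3.
Row 4 reduces to 0 = 3, a contradiction. The system is inconsistent.

no solution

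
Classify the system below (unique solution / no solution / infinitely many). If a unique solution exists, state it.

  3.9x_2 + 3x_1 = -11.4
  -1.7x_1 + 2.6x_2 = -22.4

Row-reduce the augmented matrix:
R1 ← R1 / (3).
R2 ← R2 + 17/10·R1.
R2 ← R2 / (481/100).
R1 ← R1 − 13/10·R2.
Reading off the reduced rows gives x_1 = 4, x_2 = -6.

x_1 = 4, x_2 = -6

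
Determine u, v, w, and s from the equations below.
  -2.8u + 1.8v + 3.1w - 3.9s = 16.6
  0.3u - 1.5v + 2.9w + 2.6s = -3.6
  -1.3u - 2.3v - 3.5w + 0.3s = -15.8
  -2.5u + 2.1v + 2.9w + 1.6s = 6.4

u = 1, v = 3, w = 2, s = -2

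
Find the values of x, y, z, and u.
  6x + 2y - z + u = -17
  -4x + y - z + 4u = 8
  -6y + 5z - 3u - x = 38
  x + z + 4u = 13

x = -1, y = -6, z = 2, u = 3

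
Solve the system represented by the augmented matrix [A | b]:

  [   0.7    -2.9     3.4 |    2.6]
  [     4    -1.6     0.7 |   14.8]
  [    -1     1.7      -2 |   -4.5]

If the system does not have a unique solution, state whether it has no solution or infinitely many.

x_1 = 5, x_2 = 5, x_3 = 4

Row-reduce the augmented matrix:
R1 ← R1 / (7/10).
R2 ← R2 − 4·R1.
R3 ← R3 + 1·R1.
R2 ← R2 / (524/35).
R1 ← R1 + 29/7·R2.
R3 ← R3 + 171/70·R2.
R3 ← R3 / (-2083/10480).
R1 ← R1 + 341/1048·R3.
R2 ← R2 + 1311/1048·R3.
Reading off the reduced rows gives x_1 = 5, x_2 = 5, x_3 = 4.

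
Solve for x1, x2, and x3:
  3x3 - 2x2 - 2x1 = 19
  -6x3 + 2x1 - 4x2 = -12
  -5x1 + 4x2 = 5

x1 = -3, x2 = -5/2, x3 = 8/3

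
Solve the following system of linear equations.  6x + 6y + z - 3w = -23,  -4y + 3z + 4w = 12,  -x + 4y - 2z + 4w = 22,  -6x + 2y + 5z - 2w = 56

x = -6, y = 3, z = 4, w = 3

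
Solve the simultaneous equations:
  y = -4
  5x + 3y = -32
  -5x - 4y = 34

Row-reduce:
Swap R1 and R2.
R1 ← R1 / (5).
R3 ← R3 + 5·R1.
R1 ← R1 − 3/5·R2.
R3 ← R3 + 1·R2.
Row 3 reduces to 0 = -2, a contradiction. The system is inconsistent.

no solution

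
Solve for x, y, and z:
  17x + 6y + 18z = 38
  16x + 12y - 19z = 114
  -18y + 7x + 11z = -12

Row-reduce the augmented matrix:
R1 ← R1 / (17).
R2 ← R2 − 16·R1.
R3 ← R3 − 7·R1.
R2 ← R2 / (108/17).
R1 ← R1 − 6/17·R2.
R3 ← R3 + 348/17·R2.
R3 ← R3 / (-1010/9).
R1 ← R1 − 55/18·R3.
R2 ← R2 + 611/108·R3.
Reading off the reduced rows gives x = 4, y = 1, z = -2.

x = 4, y = 1, z = -2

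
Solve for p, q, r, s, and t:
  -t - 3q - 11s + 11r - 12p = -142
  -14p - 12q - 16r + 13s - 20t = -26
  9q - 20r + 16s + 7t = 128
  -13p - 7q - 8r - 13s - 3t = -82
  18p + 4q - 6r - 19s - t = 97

p = 6, q = 1, r = -4, s = 2, t = 1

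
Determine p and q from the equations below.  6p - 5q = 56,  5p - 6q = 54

p = 6, q = -4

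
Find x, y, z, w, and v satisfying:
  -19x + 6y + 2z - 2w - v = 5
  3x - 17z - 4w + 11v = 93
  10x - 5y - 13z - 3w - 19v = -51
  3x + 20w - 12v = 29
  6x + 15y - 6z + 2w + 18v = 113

x = -1, y = 1, z = -4, w = 4, v = 4

Row-reduce the augmented matrix:
R1 ← R1 / (-19).
R2 ← R2 − 3·R1.
R3 ← R3 − 10·R1.
R4 ← R4 − 3·R1.
R5 ← R5 − 6·R1.
R2 ← R2 / (18/19).
R1 ← R1 + 6/19·R2.
R3 ← R3 + 35/19·R2.
R4 ← R4 − 18/19·R2.
R5 ← R5 − 321/19·R2.
R3 ← R3 / (-799/18).
R1 ← R1 + 17/3·R3.
R2 ← R2 + 317/18·R3.
R4 ← R4 − 17·R3.
R5 ← R5 − 1753/6·R3.
R4 ← R4 / (904/47).
R1 ← R1 − 12/47·R4.
R2 ← R2 − 305/799·R4.
R3 ← R3 − 224/799·R4.
R5 ← R5 + 2857/799·R4.
R5 ← R5 / (-2606307/15368).
R1 ← R1 − 851/226·R5.
R2 ← R2 − 173227/15368·R5.
R3 ← R3 − 560/1921·R5.
R4 ← R4 + 1053/904·R5.
Reading off the reduced rows gives x = -1, y = 1, z = -4, w = 4, v = 4.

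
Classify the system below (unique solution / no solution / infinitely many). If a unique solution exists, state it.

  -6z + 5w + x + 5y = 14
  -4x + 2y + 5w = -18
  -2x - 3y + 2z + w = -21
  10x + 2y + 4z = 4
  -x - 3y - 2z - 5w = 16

x = 1, y = 3, z = -3, w = -4

Row-reduce the augmented matrix:
R2 ← R2 + 4·R1.
R3 ← R3 + 2·R1.
R4 ← R4 − 10·R1.
R5 ← R5 + 1·R1.
R2 ← R2 / (22).
R1 ← R1 − 5·R2.
R3 ← R3 − 7·R2.
R4 ← R4 + 48·R2.
R5 ← R5 − 2·R2.
R3 ← R3 / (-26/11).
R1 ← R1 + 6/11·R3.
R2 ← R2 + 12/11·R3.
R4 ← R4 − 128/11·R3.
R5 ← R5 + 64/11·R3.
R4 ← R4 / (254/13).
R1 ← R1 + 18/13·R4.
R2 ← R2 + 7/26·R4.
R3 ← R3 + 67/52·R4.
R5 ← R5 + 127/13·R4.
R5 reduces to 0 = 0, so the extra equation is consistent.
Reading off the reduced rows gives x = 1, y = 3, z = -3, w = -4.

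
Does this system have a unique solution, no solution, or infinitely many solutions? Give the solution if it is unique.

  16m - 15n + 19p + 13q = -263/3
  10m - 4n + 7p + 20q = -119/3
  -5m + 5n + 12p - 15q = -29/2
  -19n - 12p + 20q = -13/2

m = -1/2, n = 3/2, p = -8/3, q = -1/2

Row-reduce the augmented matrix:
R1 ← R1 / (16).
R2 ← R2 − 10·R1.
R3 ← R3 + 5·R1.
R2 ← R2 / (43/8).
R1 ← R1 + 15/16·R2.
R3 ← R3 − 5/16·R2.
R4 ← R4 + 19·R2.
R3 ← R3 / (1567/86).
R1 ← R1 − 29/86·R3.
R2 ← R2 + 39/43·R3.
R4 ← R4 + 1257/43·R3.
R4 ← R4 / (67885/1567).
R1 ← R1 − 4856/1567·R4.
R2 ← R2 − 2555/1567·R4.
R3 ← R3 + 1000/1567·R4.
Reading off the reduced rows gives m = -1/2, n = 3/2, p = -8/3, q = -1/2.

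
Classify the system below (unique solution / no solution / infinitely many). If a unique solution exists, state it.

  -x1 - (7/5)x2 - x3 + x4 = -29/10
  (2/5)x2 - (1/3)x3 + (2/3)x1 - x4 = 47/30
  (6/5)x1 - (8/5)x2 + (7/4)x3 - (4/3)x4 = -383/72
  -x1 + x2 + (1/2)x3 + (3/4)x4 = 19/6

Row-reduce the augmented matrix:
R1 ← R1 / (-1).
R2 ← R2 − 2/3·R1.
R3 ← R3 − 6/5·R1.
R4 ← R4 + 1·R1.
R2 ← R2 / (-8/15).
R1 ← R1 − 7/5·R2.
R3 ← R3 + 82/25·R2.
R4 ← R4 − 12/5·R2.
R3 ← R3 / (67/10).
R1 ← R1 + 13/8·R3.
R2 ← R2 − 15/8·R3.
R4 ← R4 + 3·R3.
R4 ← R4 / (-239/268).
R1 ← R1 + 4535/3216·R4.
R2 ← R2 − 95/1072·R4.
R3 ← R3 − 115/402·R4.
Reading off the reduced rows gives x1 = -2, x2 = 8/3, x3 = -1/2, x4 = -5/3.

x1 = -2, x2 = 8/3, x3 = -1/2, x4 = -5/3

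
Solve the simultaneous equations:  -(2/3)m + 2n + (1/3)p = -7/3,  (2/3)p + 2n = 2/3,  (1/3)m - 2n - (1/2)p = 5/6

Row-reduce:
R1 ← R1 / (-2/3).
R3 ← R3 − 1/3·R1.
R2 ← R2 / (2).
R1 ← R1 + 3·R2.
R3 ← R3 + 1·R2.
Rank is 2 with 3 unknowns, leaving p free.

infinitely many solutions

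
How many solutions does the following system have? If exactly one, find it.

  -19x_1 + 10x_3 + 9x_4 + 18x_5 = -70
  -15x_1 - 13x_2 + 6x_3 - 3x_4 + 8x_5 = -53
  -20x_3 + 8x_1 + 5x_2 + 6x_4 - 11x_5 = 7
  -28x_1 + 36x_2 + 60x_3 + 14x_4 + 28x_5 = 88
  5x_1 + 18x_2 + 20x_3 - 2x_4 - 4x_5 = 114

infinitely many solutions

Row-reduce:
R1 ← R1 / (-19).
R2 ← R2 + 15·R1.
R3 ← R3 − 8·R1.
R4 ← R4 + 28·R1.
R5 ← R5 − 5·R1.
R2 ← R2 / (-13).
R3 ← R3 − 5·R2.
R4 ← R4 − 36·R2.
R5 ← R5 − 18·R2.
R3 ← R3 / (-4080/247).
R1 ← R1 + 10/19·R3.
R2 ← R2 − 36/247·R3.
R4 ← R4 − 9884/247·R3.
R5 ← R5 − 4942/247·R3.
R4 ← R4 / (-2201/170).
R1 ← R1 + 45/68·R4.
R2 ← R2 − 141/170·R4.
R3 ← R3 + 243/680·R4.
R5 ← R5 + 2201/340·R4.
Rank is 4 with 5 unknowns, leaving x_5 free.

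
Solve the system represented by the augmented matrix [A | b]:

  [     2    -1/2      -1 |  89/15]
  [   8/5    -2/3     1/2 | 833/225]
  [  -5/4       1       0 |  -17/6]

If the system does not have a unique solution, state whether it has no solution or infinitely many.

Row-reduce the augmented matrix:
R1 ← R1 / (2).
R2 ← R2 − 8/5·R1.
R3 ← R3 + 5/4·R1.
R2 ← R2 / (-4/15).
R1 ← R1 + 1/4·R2.
R3 ← R3 − 11/16·R2.
R3 ← R3 / (349/128).
R1 ← R1 + 55/32·R3.
R2 ← R2 + 39/8·R3.
Reading off the reduced rows gives x_1 = 14/5, x_2 = 2/3, x_3 = -2/3.

x_1 = 14/5, x_2 = 2/3, x_3 = -2/3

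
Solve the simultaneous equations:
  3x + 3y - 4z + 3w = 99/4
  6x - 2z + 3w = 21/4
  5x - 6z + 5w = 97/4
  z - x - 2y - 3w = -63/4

x = -3/2, y = 3, z = -3, w = 11/4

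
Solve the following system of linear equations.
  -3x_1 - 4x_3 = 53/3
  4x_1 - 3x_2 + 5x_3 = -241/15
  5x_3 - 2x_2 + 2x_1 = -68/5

Row-reduce the augmented matrix:
R1 ← R1 / (-3).
R2 ← R2 − 4·R1.
R3 ← R3 − 2·R1.
R2 ← R2 / (-3).
R3 ← R3 + 2·R2.
R3 ← R3 / (23/9).
R1 ← R1 − 4/3·R3.
R2 ← R2 − 1/9·R3.
Reading off the reduced rows gives x_1 = -7/3, x_2 = -11/5, x_3 = -8/3.

x_1 = -7/3, x_2 = -11/5, x_3 = -8/3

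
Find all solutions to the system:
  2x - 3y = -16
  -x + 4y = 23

From equation 2: x = -23 + 4·y.
Substitute into equation 1 and solve: y = 6.
Then x = 1.

x = 1, y = 6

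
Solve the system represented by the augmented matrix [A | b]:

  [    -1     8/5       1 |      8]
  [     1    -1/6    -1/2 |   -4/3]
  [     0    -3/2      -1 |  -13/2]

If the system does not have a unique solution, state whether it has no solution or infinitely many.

x_1 = -1, x_2 = 5, x_3 = -1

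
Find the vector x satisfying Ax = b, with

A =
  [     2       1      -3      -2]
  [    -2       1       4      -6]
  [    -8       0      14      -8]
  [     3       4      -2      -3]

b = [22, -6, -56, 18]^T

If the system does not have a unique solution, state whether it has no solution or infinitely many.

infinitely many solutions

Row-reduce:
R1 ← R1 / (2).
R2 ← R2 + 2·R1.
R3 ← R3 + 8·R1.
R4 ← R4 − 3·R1.
R2 ← R2 / (2).
R1 ← R1 − 1/2·R2.
R3 ← R3 − 4·R2.
R4 ← R4 − 5/2·R2.
Swap R3 and R4.
R3 ← R3 / (5/4).
R1 ← R1 + 7/4·R3.
R2 ← R2 − 1/2·R3.
Rank is 3 with 4 unknowns, leaving x_4 free.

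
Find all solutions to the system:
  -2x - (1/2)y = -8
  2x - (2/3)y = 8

Row-reduce the augmented matrix:
R1 ← R1 / (-2).
R2 ← R2 − 2·R1.
R2 ← R2 / (-7/6).
R1 ← R1 − 1/4·R2.
Reading off the reduced rows gives x = 4, y = 0.

x = 4, y = 0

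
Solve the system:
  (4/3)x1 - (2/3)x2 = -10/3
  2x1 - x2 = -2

Row-reduce:
R1 ← R1 / (4/3).
R2 ← R2 − 2·R1.
Row 2 reduces to 0 = 3, a contradiction. The system is inconsistent.

no solution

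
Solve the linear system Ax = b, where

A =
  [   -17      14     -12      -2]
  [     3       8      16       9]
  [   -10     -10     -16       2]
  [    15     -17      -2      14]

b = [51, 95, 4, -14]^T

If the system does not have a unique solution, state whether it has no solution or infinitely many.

Row-reduce the augmented matrix:
R1 ← R1 / (-17).
R2 ← R2 − 3·R1.
R3 ← R3 + 10·R1.
R4 ← R4 − 15·R1.
R2 ← R2 / (178/17).
R1 ← R1 + 14/17·R2.
R3 ← R3 + 310/17·R2.
R4 ← R4 + 79/17·R2.
R3 ← R3 / (1356/89).
R1 ← R1 − 160/89·R3.
R2 ← R2 − 118/89·R3.
R4 ← R4 + 572/89·R3.
R4 ← R4 / (5371/226).
R1 ← R1 + 153/113·R4.
R2 ← R2 + 86/113·R4.
R3 ← R3 − 541/452·R4.
Reading off the reduced rows gives x_1 = -5, x_2 = 1, x_3 = 3, x_4 = 6.

x_1 = -5, x_2 = 1, x_3 = 3, x_4 = 6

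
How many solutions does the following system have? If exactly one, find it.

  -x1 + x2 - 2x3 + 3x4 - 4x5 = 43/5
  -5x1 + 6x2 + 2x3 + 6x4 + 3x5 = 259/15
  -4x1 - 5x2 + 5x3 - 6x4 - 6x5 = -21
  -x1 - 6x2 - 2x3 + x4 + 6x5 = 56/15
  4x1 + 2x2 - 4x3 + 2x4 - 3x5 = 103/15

Row-reduce the augmented matrix:
R1 ← R1 / (-1).
R2 ← R2 + 5·R1.
R3 ← R3 + 4·R1.
R4 ← R4 + 1·R1.
R5 ← R5 − 4·R1.
R1 ← R1 + 1·R2.
R3 ← R3 + 9·R2.
R4 ← R4 + 7·R2.
R5 ← R5 − 6·R2.
R3 ← R3 / (121).
R1 ← R1 − 14·R3.
R2 ← R2 − 12·R3.
R4 ← R4 − 84·R3.
R5 ← R5 + 84·R3.
R4 ← R4 / (41/11).
R1 ← R1 + 6/11·R4.
R2 ← R2 − 9/11·R4.
R3 ← R3 + 9/11·R4.
R5 ← R5 + 8/11·R4.
R5 ← R5 / (-1075/451).
R1 ← R1 − 2197/451·R5.
R2 ← R2 + 1348/451·R5.
R3 ← R3 − 2824/451·R5.
R4 ← R4 − 2463/451·R5.
Reading off the reduced rows gives x1 = -2/3, x2 = 3/5, x3 = -4/3, x4 = 2, x5 = 1/3.

x1 = -2/3, x2 = 3/5, x3 = -4/3, x4 = 2, x5 = 1/3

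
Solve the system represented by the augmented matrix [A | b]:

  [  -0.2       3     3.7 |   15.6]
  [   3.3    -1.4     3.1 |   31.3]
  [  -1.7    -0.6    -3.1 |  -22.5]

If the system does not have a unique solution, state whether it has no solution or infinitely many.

x_1 = 3, x_2 = -2, x_3 = 6

Row-reduce the augmented matrix:
R1 ← R1 / (-1/5).
R2 ← R2 − 33/10·R1.
R3 ← R3 + 17/10·R1.
R2 ← R2 / (481/10).
R1 ← R1 + 15·R2.
R3 ← R3 + 261/10·R2.
R3 ← R3 / (623/2405).
R1 ← R1 − 724/481·R3.
R2 ← R2 − 1283/962·R3.
Reading off the reduced rows gives x_1 = 3, x_2 = -2, x_3 = 6.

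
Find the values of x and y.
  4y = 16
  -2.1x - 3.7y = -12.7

Row-reduce the augmented matrix:
Swap R1 and R2.
R1 ← R1 / (-21/10).
R2 ← R2 / (4).
R1 ← R1 − 37/21·R2.
Reading off the reduced rows gives x = -1, y = 4.

x = -1, y = 4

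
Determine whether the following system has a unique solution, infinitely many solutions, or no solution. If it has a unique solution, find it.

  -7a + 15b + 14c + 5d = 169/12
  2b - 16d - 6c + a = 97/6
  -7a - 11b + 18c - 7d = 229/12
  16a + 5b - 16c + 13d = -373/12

a = -1/3, b = 1/2, c = 3/4, d = -5/4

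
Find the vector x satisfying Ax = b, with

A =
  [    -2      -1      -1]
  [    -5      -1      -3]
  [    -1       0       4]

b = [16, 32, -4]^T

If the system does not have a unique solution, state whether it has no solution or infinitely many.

Row-reduce the augmented matrix:
R1 ← R1 / (-2).
R2 ← R2 + 5·R1.
R3 ← R3 + 1·R1.
R2 ← R2 / (3/2).
R1 ← R1 − 1/2·R2.
R3 ← R3 − 1/2·R2.
R3 ← R3 / (14/3).
R1 ← R1 − 2/3·R3.
R2 ← R2 + 1/3·R3.
Reading off the reduced rows gives x_1 = -4, x_2 = -6, x_3 = -2.

x_1 = -4, x_2 = -6, x_3 = -2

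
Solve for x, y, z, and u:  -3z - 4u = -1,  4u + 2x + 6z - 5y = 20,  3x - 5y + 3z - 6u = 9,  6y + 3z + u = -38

Row-reduce the augmented matrix:
Swap R1 and R2.
R1 ← R1 / (2).
R3 ← R3 − 3·R1.
Swap R2 and R3.
R2 ← R2 / (5/2).
R1 ← R1 + 5/2·R2.
R4 ← R4 − 6·R2.
R3 ← R3 / (-3).
R1 ← R1 + 3·R3.
R2 ← R2 + 12/5·R3.
R4 ← R4 − 87/5·R3.
R4 ← R4 / (33/5).
R1 ← R1 + 6·R4.
R2 ← R2 + 8/5·R4.
R3 ← R3 − 4/3·R4.
Reading off the reduced rows gives x = -4, y = -6, z = -1, u = 1.

x = -4, y = -6, z = -1, u = 1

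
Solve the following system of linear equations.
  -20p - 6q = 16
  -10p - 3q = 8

infinitely many solutions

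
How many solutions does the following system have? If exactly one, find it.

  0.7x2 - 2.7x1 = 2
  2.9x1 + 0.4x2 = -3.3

Row-reduce the augmented matrix:
R1 ← R1 / (-27/10).
R2 ← R2 − 29/10·R1.
R2 ← R2 / (311/270).
R1 ← R1 + 7/27·R2.
Reading off the reduced rows gives x1 = -1, x2 = -1.

x1 = -1, x2 = -1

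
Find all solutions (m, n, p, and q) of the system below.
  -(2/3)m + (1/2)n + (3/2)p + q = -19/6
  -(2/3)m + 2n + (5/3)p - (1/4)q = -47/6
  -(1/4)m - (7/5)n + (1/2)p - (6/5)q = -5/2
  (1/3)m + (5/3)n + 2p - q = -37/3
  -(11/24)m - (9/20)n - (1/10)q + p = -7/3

Row-reduce:
R1 ← R1 / (-2/3).
R2 ← R2 + 2/3·R1.
R3 ← R3 + 1/4·R1.
R4 ← R4 − 1/3·R1.
R5 ← R5 + 11/24·R1.
R2 ← R2 / (3/2).
R1 ← R1 + 3/4·R2.
R3 ← R3 + 127/80·R2.
R4 ← R4 − 23/12·R2.
R5 ← R5 + 127/160·R2.
R3 ← R3 / (41/360).
R1 ← R1 + 13/6·R3.
R2 ← R2 − 1/9·R3.
R4 ← R4 − 137/54·R3.
R5 ← R5 − 41/720·R3.
R4 ← R4 / (10767/164).
R1 ← R1 + 4695/82·R4.
R2 ← R2 − 327/164·R4.
R3 ← R3 + 4173/164·R4.
Row 5 reduces to 0 = 1/2, a contradiction. The system is inconsistent.

no solution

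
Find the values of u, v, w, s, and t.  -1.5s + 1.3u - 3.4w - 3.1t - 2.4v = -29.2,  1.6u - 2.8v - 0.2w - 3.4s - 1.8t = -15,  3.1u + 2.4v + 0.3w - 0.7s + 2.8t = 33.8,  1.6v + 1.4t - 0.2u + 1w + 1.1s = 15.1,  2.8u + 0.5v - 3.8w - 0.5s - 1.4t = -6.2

u = 4, v = 3, w = 3, s = 1, t = 5

Row-reduce the augmented matrix:
R1 ← R1 / (13/10).
R2 ← R2 − 8/5·R1.
R3 ← R3 − 31/10·R1.
R4 ← R4 + 1/5·R1.
R5 ← R5 − 14/5·R1.
R2 ← R2 / (2/13).
R1 ← R1 + 24/13·R2.
R3 ← R3 − 528/65·R2.
R4 ← R4 − 16/13·R2.
R5 ← R5 − 737/130·R2.
R3 ← R3 / (-10099/50).
R1 ← R1 − 226/5·R3.
R2 ← R2 − 259/10·R3.
R4 ← R4 + 157/5·R3.
R5 ← R5 + 14331/100·R3.
R4 ← R4 / (9923/100990).
R1 ← R1 + 8041/10099·R4.
R2 ← R2 − 15943/20198·R4.
R3 ← R3 + 4246/10099·R4.
R5 ← R5 + 10621/40396·R4.
R5 ← R5 / (-135527/99230).
R1 ← R1 + 16769/9923·R5.
R2 ← R2 − 26813/9923·R5.
R3 ← R3 + 5529/9923·R5.
R4 ← R4 + 24394/9923·R5.
Reading off the reduced rows gives u = 4, v = 3, w = 3, s = 1, t = 5.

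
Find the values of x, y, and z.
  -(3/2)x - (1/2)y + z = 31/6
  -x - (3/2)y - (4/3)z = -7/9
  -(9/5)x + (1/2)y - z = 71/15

x = -3, y = 4/3, z = 4/3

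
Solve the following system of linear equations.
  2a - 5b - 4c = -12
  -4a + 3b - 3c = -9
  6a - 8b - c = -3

infinitely many solutions

Row-reduce:
R1 ← R1 / (2).
R2 ← R2 + 4·R1.
R3 ← R3 − 6·R1.
R2 ← R2 / (-7).
R1 ← R1 + 5/2·R2.
R3 ← R3 − 7·R2.
Rank is 2 with 3 unknowns, leaving c free.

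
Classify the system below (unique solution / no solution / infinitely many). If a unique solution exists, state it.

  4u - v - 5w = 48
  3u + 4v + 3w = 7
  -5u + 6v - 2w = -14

Row-reduce the augmented matrix:
R1 ← R1 / (4).
R2 ← R2 − 3·R1.
R3 ← R3 + 5·R1.
R2 ← R2 / (19/4).
R1 ← R1 + 1/4·R2.
R3 ← R3 − 19/4·R2.
R3 ← R3 / (-15).
R1 ← R1 + 17/19·R3.
R2 ← R2 − 27/19·R3.
Reading off the reduced rows gives u = 6, v = 1, w = -5.

u = 6, v = 1, w = -5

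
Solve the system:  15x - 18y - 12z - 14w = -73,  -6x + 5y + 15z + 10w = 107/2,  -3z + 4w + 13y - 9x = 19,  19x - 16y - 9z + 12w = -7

Row-reduce:
R1 ← R1 / (15).
R2 ← R2 + 6·R1.
R3 ← R3 + 9·R1.
R4 ← R4 − 19·R1.
R2 ← R2 / (-11/5).
R1 ← R1 + 6/5·R2.
R3 ← R3 − 11/5·R2.
R4 ← R4 − 34/5·R2.
Swap R3 and R4.
R3 ← R3 / (415/11).
R1 ← R1 + 70/11·R3.
R2 ← R2 + 51/11·R3.
Row 4 reduces to 0 = -1/2, a contradiction. The system is inconsistent.

no solution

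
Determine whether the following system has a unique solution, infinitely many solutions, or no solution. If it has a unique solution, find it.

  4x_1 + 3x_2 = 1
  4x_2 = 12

Row-reduce the augmented matrix:
R1 ← R1 / (4).
R2 ← R2 / (4).
R1 ← R1 − 3/4·R2.
Reading off the reduced rows gives x_1 = -2, x_2 = 3.

x_1 = -2, x_2 = 3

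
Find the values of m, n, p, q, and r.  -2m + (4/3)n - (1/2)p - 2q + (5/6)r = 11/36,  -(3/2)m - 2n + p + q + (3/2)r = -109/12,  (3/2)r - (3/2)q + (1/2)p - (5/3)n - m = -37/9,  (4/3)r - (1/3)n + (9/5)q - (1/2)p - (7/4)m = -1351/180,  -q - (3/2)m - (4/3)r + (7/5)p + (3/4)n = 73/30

Row-reduce the augmented matrix:
R1 ← R1 / (-2).
R2 ← R2 + 3/2·R1.
R3 ← R3 + 1·R1.
R4 ← R4 + 7/4·R1.
R5 ← R5 + 3/2·R1.
R2 ← R2 / (-3).
R1 ← R1 + 2/3·R2.
R3 ← R3 + 7/3·R2.
R4 ← R4 + 3/2·R2.
R5 ← R5 + 1/4·R2.
R3 ← R3 / (-23/72).
R1 ← R1 + 1/18·R3.
R2 ← R2 + 11/24·R3.
R4 ← R4 + 3/4·R3.
R5 ← R5 − 797/480·R3.
R4 ← R4 / (1849/230).
R1 ← R1 − 20/23·R4.
R2 ← R2 − 123/46·R4.
R3 ← R3 − 176/23·R4.
R5 ← R5 + 11421/920·R4.
R5 ← R5 / (-11771/10320).
R1 ← R1 + 77/129·R5.
R2 ← R2 + 105/172·R5.
R3 ← R3 + 67/129·R5.
R4 ← R4 + 25/258·R5.
Reading off the reduced rows gives m = 1, n = 2/3, p = -1, q = -3/2, r = -5/2.

m = 1, n = 2/3, p = -1, q = -3/2, r = -5/2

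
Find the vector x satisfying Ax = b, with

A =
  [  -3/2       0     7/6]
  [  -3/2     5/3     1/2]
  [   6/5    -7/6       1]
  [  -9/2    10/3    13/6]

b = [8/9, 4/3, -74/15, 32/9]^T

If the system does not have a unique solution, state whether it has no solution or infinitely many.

Row-reduce the augmented matrix:
R1 ← R1 / (-3/2).
R2 ← R2 + 3/2·R1.
R3 ← R3 − 6/5·R1.
R4 ← R4 + 9/2·R1.
R2 ← R2 / (5/3).
R3 ← R3 + 7/6·R2.
R4 ← R4 − 10/3·R2.
R3 ← R3 / (22/15).
R1 ← R1 + 7/9·R3.
R2 ← R2 + 2/5·R3.
R4 reduces to 0 = 0, so the extra equation is consistent.
Reading off the reduced rows gives x_1 = -8/3, x_2 = -4/5, x_3 = -8/3.

x_1 = -8/3, x_2 = -4/5, x_3 = -8/3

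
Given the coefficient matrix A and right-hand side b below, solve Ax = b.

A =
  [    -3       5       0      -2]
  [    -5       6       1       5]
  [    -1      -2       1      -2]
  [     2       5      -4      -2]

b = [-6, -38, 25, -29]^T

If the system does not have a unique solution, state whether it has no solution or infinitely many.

Row-reduce the augmented matrix:
R1 ← R1 / (-3).
R2 ← R2 + 5·R1.
R3 ← R3 + 1·R1.
R4 ← R4 − 2·R1.
R2 ← R2 / (-7/3).
R1 ← R1 + 5/3·R2.
R3 ← R3 + 11/3·R2.
R4 ← R4 − 25/3·R2.
R3 ← R3 / (-4/7).
R1 ← R1 + 5/7·R3.
R2 ← R2 + 3/7·R3.
R4 ← R4 + 3/7·R3.
R4 ← R4 / (149/4).
R1 ← R1 − 51/4·R4.
R2 ← R2 − 29/4·R4.
R3 ← R3 − 101/4·R4.
Reading off the reduced rows gives x_1 = -3, x_2 = -5, x_3 = 2, x_4 = -5.

x_1 = -3, x_2 = -5, x_3 = 2, x_4 = -5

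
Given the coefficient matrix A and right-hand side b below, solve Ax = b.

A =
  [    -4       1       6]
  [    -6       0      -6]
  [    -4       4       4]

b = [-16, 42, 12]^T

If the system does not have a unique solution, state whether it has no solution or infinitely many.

x_1 = -2, x_2 = 6, x_3 = -5

Row-reduce the augmented matrix:
R1 ← R1 / (-4).
R2 ← R2 + 6·R1.
R3 ← R3 + 4·R1.
R2 ← R2 / (-3/2).
R1 ← R1 + 1/4·R2.
R3 ← R3 − 3·R2.
R3 ← R3 / (-32).
R1 ← R1 − 1·R3.
R2 ← R2 − 10·R3.
Reading off the reduced rows gives x_1 = -2, x_2 = 6, x_3 = -5.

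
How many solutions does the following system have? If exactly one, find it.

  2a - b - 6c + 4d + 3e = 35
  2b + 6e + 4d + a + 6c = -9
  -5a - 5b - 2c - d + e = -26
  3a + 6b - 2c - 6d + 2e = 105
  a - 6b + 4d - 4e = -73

Row-reduce the augmented matrix:
R1 ← R1 / (2).
R2 ← R2 − 1·R1.
R3 ← R3 + 5·R1.
R4 ← R4 − 3·R1.
R5 ← R5 − 1·R1.
R2 ← R2 / (5/2).
R1 ← R1 + 1/2·R2.
R3 ← R3 + 15/2·R2.
R4 ← R4 − 15/2·R2.
R5 ← R5 + 11/2·R2.
R3 ← R3 / (10).
R1 ← R1 + 6/5·R3.
R2 ← R2 − 18/5·R3.
R4 ← R4 + 20·R3.
R5 ← R5 − 114/5·R3.
R4 ← R4 / (12).
R1 ← R1 − 21/5·R4.
R2 ← R2 + 23/5·R4.
R3 ← R3 − 3/2·R4.
R5 ← R5 + 139/5·R4.
R5 ← R5 / (1433/75).
R1 ← R1 + 119/25·R5.
R2 ← R2 − 346/75·R5.
R3 ← R3 + 13/10·R5.
R4 ← R4 − 7/3·R5.
Reading off the reduced rows gives a = 5, b = 5, c = -6, d = -6, e = 6.

a = 5, b = 5, c = -6, d = -6, e = 6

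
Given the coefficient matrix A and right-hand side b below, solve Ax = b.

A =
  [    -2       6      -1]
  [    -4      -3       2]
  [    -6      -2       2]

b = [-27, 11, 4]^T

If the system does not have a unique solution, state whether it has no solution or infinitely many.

Row-reduce the augmented matrix:
R1 ← R1 / (-2).
R2 ← R2 + 4·R1.
R3 ← R3 + 6·R1.
R2 ← R2 / (-15).
R1 ← R1 + 3·R2.
R3 ← R3 + 20·R2.
R3 ← R3 / (-1/3).
R1 ← R1 + 3/10·R3.
R2 ← R2 + 4/15·R3.
Reading off the reduced rows gives x_1 = 2, x_2 = -3, x_3 = 5.

x_1 = 2, x_2 = -3, x_3 = 5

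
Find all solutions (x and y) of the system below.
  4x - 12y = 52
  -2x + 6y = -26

infinitely many solutions

Row-reduce:
R1 ← R1 / (4).
R2 ← R2 + 2·R1.
Rank is 1 with 2 unknowns, leaving y free.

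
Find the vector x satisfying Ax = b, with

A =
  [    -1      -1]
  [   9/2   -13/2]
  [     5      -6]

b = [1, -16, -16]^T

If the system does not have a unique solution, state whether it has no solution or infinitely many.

no solution

Row-reduce:
R1 ← R1 / (-1).
R2 ← R2 − 9/2·R1.
R3 ← R3 − 5·R1.
R2 ← R2 / (-11).
R1 ← R1 − 1·R2.
R3 ← R3 + 11·R2.
Row 3 reduces to 0 = 1/2, a contradiction. The system is inconsistent.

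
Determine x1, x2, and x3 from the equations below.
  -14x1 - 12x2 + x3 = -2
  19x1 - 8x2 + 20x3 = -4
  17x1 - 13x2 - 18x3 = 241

Row-reduce the augmented matrix:
R1 ← R1 / (-14).
R2 ← R2 − 19·R1.
R3 ← R3 − 17·R1.
R2 ← R2 / (-170/7).
R1 ← R1 − 6/7·R2.
R3 ← R3 + 193/7·R2.
R3 ← R3 / (-13951/340).
R1 ← R1 − 58/85·R3.
R2 ← R2 + 299/340·R3.
Reading off the reduced rows gives x1 = 4, x2 = -5, x3 = -6.

x1 = 4, x2 = -5, x3 = -6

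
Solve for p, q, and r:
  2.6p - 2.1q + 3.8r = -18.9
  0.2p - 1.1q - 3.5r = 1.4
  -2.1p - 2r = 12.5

Row-reduce the augmented matrix:
R1 ← R1 / (13/5).
R2 ← R2 − 1/5·R1.
R3 ← R3 + 21/10·R1.
R2 ← R2 / (-61/65).
R1 ← R1 + 21/26·R2.
R3 ← R3 + 441/260·R2.
R3 ← R3 / (19333/2440).
R1 ← R1 − 1153/244·R3.
R2 ← R2 − 493/122·R3.
Reading off the reduced rows gives p = -5, q = 1, r = -1.

p = -5, q = 1, r = -1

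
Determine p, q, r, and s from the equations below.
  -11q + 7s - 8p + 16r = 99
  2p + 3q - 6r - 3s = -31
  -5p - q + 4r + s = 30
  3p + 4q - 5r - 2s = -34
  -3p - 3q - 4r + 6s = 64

p = -5, q = -3, r = -1, s = 6

Row-reduce the augmented matrix:
R1 ← R1 / (-8).
R2 ← R2 − 2·R1.
R3 ← R3 + 5·R1.
R4 ← R4 − 3·R1.
R5 ← R5 + 3·R1.
R2 ← R2 / (1/4).
R1 ← R1 − 11/8·R2.
R3 ← R3 − 47/8·R2.
R4 ← R4 + 1/8·R2.
R5 ← R5 − 9/8·R2.
R3 ← R3 / (41).
R1 ← R1 − 9·R3.
R2 ← R2 + 8·R3.
R5 ← R5 + 1·R3.
Swap R4 and R5.
R4 ← R4 / (395/41).
R1 ← R1 − 12/41·R4.
R2 ← R2 − 3/41·R4.
R3 ← R3 − 26/41·R4.
R5 reduces to 0 = 0, so the extra equation is consistent.
Reading off the reduced rows gives p = -5, q = -3, r = -1, s = 6.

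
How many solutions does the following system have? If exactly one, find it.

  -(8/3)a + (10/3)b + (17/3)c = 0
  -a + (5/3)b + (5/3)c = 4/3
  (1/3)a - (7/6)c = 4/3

Row-reduce:
R1 ← R1 / (-8/3).
R2 ← R2 + 1·R1.
R3 ← R3 − 1/3·R1.
R2 ← R2 / (5/12).
R1 ← R1 + 5/4·R2.
R3 ← R3 − 5/12·R2.
Rank is 2 with 3 unknowns, leaving c free.

infinitely many solutions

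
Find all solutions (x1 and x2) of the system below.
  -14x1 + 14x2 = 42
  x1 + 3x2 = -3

x1 = -3, x2 = 0

Row-reduce the augmented matrix:
R1 ← R1 / (-14).
R2 ← R2 − 1·R1.
R2 ← R2 / (4).
R1 ← R1 + 1·R2.
Reading off the reduced rows gives x1 = -3, x2 = 0.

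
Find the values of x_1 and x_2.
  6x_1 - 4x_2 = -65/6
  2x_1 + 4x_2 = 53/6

x_1 = -1/4, x_2 = 7/3

Row-reduce the augmented matrix:
R1 ← R1 / (6).
R2 ← R2 − 2·R1.
R2 ← R2 / (16/3).
R1 ← R1 + 2/3·R2.
Reading off the reduced rows gives x_1 = -1/4, x_2 = 7/3.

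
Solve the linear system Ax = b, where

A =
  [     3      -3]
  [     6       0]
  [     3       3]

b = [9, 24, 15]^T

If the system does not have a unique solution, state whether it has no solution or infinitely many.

Row-reduce the augmented matrix:
R1 ← R1 / (3).
R2 ← R2 − 6·R1.
R3 ← R3 − 3·R1.
R2 ← R2 / (6).
R1 ← R1 + 1·R2.
R3 ← R3 − 6·R2.
R3 reduces to 0 = 0, so the extra equation is consistent.
Reading off the reduced rows gives x_1 = 4, x_2 = 1.

x_1 = 4, x_2 = 1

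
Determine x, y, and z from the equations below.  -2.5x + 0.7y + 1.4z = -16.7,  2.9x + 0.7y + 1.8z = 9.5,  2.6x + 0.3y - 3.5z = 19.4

Row-reduce the augmented matrix:
R1 ← R1 / (-5/2).
R2 ← R2 − 29/10·R1.
R3 ← R3 − 13/5·R1.
R2 ← R2 / (189/125).
R1 ← R1 + 7/25·R2.
R3 ← R3 − 257/250·R2.
R3 ← R3 / (-8263/1890).
R1 ← R1 − 2/27·R3.
R2 ← R2 − 428/189·R3.
Reading off the reduced rows gives x = 5, y = -2, z = -2.

x = 5, y = -2, z = -2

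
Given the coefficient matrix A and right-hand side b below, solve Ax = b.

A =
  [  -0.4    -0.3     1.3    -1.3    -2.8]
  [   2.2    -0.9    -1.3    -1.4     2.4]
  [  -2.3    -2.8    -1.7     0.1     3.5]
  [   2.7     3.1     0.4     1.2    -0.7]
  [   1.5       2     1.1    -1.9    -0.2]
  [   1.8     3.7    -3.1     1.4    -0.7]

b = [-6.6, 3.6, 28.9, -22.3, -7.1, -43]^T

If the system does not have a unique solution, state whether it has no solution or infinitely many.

Row-reduce the augmented matrix:
R1 ← R1 / (-2/5).
R2 ← R2 − 11/5·R1.
R3 ← R3 + 23/10·R1.
R4 ← R4 − 27/10·R1.
R5 ← R5 − 3/2·R1.
R6 ← R6 − 9/5·R1.
R2 ← R2 / (-51/20).
R1 ← R1 − 3/4·R2.
R3 ← R3 + 43/40·R2.
R4 ← R4 − 43/40·R2.
R5 ← R5 − 7/8·R2.
R6 ← R6 − 47/20·R2.
R3 ← R3 / (-1979/170).
R1 ← R1 + 26/17·R3.
R2 ← R2 + 39/17·R3.
R4 ← R4 − 1979/170·R3.
R5 ← R5 − 1357/170·R3.
R6 ← R6 − 692/85·R3.
Swap R4 and R5.
R4 ← R4 / (-40433/19790).
R1 ← R1 + 2903/3958·R4.
R2 ← R2 − 4551/3958·R4.
R3 ← R3 + 3801/3958·R4.
R6 ← R6 + 44638/9895·R4.
Swap R5 and R6.
R5 ← R5 / (-14844481/1212990).
R1 ← R1 + 206155/242598·R5.
R2 ← R2 − 315805/242598·R5.
R3 ← R3 + 754927/242598·R5.
R4 ← R4 + 40309/40433·R5.
R6 reduces to 0 = 0, so the extra equation is consistent.
Reading off the reduced rows gives x_1 = -3, x_2 = -4, x_3 = 6, x_4 = 0, x_5 = 6.

x_1 = -3, x_2 = -4, x_3 = 6, x_4 = 0, x_5 = 6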